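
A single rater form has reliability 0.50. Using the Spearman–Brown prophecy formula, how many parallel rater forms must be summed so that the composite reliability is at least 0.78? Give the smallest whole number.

4

k ≥ ρ*(1−ρ₁)/(ρ₁(1−ρ*)) = 0.78·0.50 / (0.50·0.22) = 3.545.
Smallest integer k = 4.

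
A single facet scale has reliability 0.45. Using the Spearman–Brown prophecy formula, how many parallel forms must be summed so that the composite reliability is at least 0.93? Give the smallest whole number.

k ≥ ρ*(1−ρ₁)/(ρ₁(1−ρ*)) = 0.93·0.55 / (0.45·0.07) = 16.238.
Smallest integer k = 17.

17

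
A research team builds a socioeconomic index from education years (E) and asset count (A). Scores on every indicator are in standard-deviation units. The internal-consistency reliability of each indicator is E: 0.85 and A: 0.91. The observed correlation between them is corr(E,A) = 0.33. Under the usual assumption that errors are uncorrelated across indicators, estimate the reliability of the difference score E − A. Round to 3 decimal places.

0.821

Var(E−A) = 1 + 1 − 2·0.33 = 2 − 0.66 = 1.34.
Under uncorrelated errors the observed covariances equal the true-score covariances, so only the own-variance terms attenuate.
True-score variance = [0.85 + 0.91] − 0.66 = 1.76 − 0.66 = 1.1.
Reliability = 1.1 / 1.34 = 0.821.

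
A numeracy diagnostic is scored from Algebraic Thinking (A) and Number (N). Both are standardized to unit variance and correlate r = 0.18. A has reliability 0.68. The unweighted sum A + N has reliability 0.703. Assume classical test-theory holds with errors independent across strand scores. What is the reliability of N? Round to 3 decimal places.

0.619

Var(A+N) = 2 + 2·0.18 = 2.360.
True-score variance = ρ_A + ρ_N + 2·0.18, so 0.703 = (0.68 + ρ_N + 0.36) / 2.360.
ρ_N = 0.703·2.360 − 0.68 − 0.36 = 0.619.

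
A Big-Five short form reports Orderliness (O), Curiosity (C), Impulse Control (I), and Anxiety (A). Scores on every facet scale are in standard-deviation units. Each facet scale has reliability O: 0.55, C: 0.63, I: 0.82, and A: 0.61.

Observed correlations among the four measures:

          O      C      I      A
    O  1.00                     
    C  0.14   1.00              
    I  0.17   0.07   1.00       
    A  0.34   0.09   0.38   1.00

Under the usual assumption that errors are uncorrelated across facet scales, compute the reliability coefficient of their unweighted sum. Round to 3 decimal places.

0.782

Var(O+C+I+A) = 4 + 2·[0.14 + 0.17 + 0.34 + 0.07 + 0.09 + 0.38] = 4 + 2.38 = 6.38.
Under uncorrelated errors the observed covariances equal the true-score covariances, so only the own-variance terms attenuate.
True-score variance = [0.55 + 0.63 + 0.82 + 0.61] + 2.38 = 2.61 + 2.38 = 4.99.
Reliability = 4.99 / 6.38 = 0.782.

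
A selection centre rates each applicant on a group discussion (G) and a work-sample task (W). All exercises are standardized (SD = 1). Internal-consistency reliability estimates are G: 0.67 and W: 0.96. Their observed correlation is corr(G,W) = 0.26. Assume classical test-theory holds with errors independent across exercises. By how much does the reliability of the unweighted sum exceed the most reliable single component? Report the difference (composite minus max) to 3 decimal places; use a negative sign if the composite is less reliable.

Var(sum) = 2 + 0.52 = 2.52; true-score variance = 1.63 + 0.52 = 2.15; composite reliability = 0.8532.
Max component reliability = 0.9600.
Difference = 0.8532 − 0.9600 = -0.107.

-0.107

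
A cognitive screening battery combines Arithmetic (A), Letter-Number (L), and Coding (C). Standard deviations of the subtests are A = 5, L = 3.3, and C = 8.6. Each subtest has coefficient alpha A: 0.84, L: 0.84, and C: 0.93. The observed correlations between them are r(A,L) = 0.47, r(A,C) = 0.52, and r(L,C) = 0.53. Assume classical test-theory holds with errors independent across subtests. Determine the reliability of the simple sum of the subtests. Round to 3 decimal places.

Var(A+L+C) = 5² + 3.3² + 8.6² + 2·[5·3.3·0.47 + 5·8.6·0.52 + 3.3·8.6·0.53] = 109.85 + 90.3128 = 200.163.
With uncorrelated errors the cross-covariances are all true-score covariance, so they carry over unchanged; only the diagonal terms shrink to ρᵢσᵢ².
True-score variance = [5²·0.84 + 3.3²·0.84 + 8.6²·0.93] + 90.3128 = 98.9304 + 90.3128 = 189.243.
Reliability = 189.243 / 200.163 = 0.945.

0.945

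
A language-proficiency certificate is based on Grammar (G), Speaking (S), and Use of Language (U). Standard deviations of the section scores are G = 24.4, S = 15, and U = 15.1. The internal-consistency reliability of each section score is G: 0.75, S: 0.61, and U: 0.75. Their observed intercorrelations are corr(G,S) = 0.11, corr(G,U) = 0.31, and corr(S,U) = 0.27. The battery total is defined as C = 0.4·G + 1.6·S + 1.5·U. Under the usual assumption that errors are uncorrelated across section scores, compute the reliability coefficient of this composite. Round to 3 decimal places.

0.774

Var(C) = 0.4²·24.4² + 1.6²·15² + 1.5²·15.1² + 2·[0.64·24.4·15·0.11 + 0.6·24.4·15.1·0.31 + 2.4·15·15.1·0.27] = 1184.28 + 482.136 = 1666.42.
Because errors are independent across components, Cov(Tᵢ,Tⱼ) = Cov(Xᵢ,Xⱼ); the off-diagonal part of the true-score variance is the same as above.
True-score variance = [0.4²·24.4²·0.75 + 1.6²·15²·0.61 + 1.5²·15.1²·0.75] + 482.136 = 807.57 + 482.136 = 1289.71.
Reliability = 1289.71 / 1666.42 = 0.774.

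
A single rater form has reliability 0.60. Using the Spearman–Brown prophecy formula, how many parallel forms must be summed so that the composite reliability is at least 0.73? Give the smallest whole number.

k ≥ ρ*(1−ρ₁)/(ρ₁(1−ρ*)) = 0.73·0.40 / (0.60·0.27) = 1.802.
Smallest integer k = 2.

2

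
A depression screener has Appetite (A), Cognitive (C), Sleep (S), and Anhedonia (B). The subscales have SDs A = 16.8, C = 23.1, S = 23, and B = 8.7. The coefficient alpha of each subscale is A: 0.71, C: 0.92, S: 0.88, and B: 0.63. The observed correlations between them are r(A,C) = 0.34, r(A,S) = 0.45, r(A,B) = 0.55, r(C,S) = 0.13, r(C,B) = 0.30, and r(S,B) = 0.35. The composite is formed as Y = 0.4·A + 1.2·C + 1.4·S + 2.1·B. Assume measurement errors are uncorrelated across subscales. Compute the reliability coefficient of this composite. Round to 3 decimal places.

0.910

Var(Y) = 0.4²·16.8² + 1.2²·23.1² + 1.4²·23² + 2.1²·8.7² + 2·[0.48·16.8·23.1·0.34 + 0.56·16.8·23·0.45 + 0.84·16.8·8.7·0.55 + 1.68·23.1·23·0.13 + 2.52·23.1·8.7·0.30 + 2.94·23·8.7·0.35] = 2184.19 + 1404.21 = 3588.4.
With uncorrelated errors the cross-covariances are all true-score covariance, so they carry over unchanged; only the diagonal terms shrink to ρᵢσᵢ².
True-score variance = [0.4²·16.8²·0.71 + 1.2²·23.1²·0.92 + 1.4²·23²·0.88 + 2.1²·8.7²·0.63] + 1404.21 = 1861.7 + 1404.21 = 3265.91.
Reliability = 3265.91 / 3588.4 = 0.910.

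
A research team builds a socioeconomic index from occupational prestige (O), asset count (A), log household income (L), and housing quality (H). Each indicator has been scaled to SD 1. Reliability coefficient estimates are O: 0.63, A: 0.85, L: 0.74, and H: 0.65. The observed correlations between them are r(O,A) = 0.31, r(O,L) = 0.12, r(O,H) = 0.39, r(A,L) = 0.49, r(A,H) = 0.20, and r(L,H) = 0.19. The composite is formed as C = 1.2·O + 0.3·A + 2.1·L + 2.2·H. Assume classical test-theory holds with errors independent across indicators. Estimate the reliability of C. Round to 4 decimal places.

Var(C) = 1.2² + 0.3² + 2.1² + 2.2² + 2·[0.36·0.31 + 2.52·0.12 + 2.64·0.39 + 0.63·0.49 + 0.66·0.20 + 4.62·0.19] = 10.78 + 5.5242 = 16.3042.
With uncorrelated errors the cross-covariances are all true-score covariance, so they carry over unchanged; only the diagonal terms shrink to ρᵢσᵢ².
True-score variance = [1.2²·0.63 + 0.3²·0.85 + 2.1²·0.74 + 2.2²·0.65] + 5.5242 = 7.3931 + 5.5242 = 12.9173.
Reliability = 12.9173 / 16.3042 = 0.7923.

0.7923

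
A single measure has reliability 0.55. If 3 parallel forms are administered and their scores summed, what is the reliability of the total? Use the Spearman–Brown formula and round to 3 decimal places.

ρ_k = kρ / (1 + (k−1)ρ) = 3·0.55 / (1 + 2·0.55) = 1.650 / 2.100 = 0.786.

0.786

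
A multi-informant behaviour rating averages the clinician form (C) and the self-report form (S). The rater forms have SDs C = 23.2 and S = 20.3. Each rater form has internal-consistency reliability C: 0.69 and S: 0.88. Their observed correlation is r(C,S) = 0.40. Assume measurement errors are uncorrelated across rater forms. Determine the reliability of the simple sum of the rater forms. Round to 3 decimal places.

Var(C+S) = 23.2² + 20.3² + 2·[23.2·20.3·0.40] = 950.33 + 376.768 = 1327.1.
Under uncorrelated errors the observed covariances equal the true-score covariances, so only the own-variance terms attenuate.
True-score variance = [23.2²·0.69 + 20.3²·0.88] + 376.768 = 734.025 + 376.768 = 1110.79.
Reliability = 1110.79 / 1327.1 = 0.837.

0.837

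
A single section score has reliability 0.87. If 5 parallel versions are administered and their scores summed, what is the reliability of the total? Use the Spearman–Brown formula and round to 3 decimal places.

ρ_k = kρ / (1 + (k−1)ρ) = 5·0.87 / (1 + 4·0.87) = 4.350 / 4.480 = 0.971.

0.971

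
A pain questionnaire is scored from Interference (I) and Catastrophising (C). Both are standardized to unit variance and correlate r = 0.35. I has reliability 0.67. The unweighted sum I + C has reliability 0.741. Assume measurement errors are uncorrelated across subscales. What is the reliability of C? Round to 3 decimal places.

Var(I+C) = 2 + 2·0.35 = 2.700.
True-score variance = ρ_I + ρ_C + 2·0.35, so 0.741 = (0.67 + ρ_C + 0.70) / 2.700.
ρ_C = 0.741·2.700 − 0.67 − 0.70 = 0.631.

0.631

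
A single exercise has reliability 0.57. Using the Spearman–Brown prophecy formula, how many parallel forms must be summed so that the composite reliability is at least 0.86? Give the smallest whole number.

5

k ≥ ρ*(1−ρ₁)/(ρ₁(1−ρ*)) = 0.86·0.43 / (0.57·0.14) = 4.634.
Smallest integer k = 5.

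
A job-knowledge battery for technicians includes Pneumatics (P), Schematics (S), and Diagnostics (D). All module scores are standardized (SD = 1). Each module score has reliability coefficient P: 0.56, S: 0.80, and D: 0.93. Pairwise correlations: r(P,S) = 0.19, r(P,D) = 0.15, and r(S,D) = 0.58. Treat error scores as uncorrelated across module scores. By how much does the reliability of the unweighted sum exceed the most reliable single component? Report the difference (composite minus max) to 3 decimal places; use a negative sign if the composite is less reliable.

Var(sum) = 3 + 1.84 = 4.84; true-score variance = 2.29 + 1.84 = 4.13; composite reliability = 0.8533.
Max component reliability = 0.9300.
Difference = 0.8533 − 0.9300 = -0.077.

-0.077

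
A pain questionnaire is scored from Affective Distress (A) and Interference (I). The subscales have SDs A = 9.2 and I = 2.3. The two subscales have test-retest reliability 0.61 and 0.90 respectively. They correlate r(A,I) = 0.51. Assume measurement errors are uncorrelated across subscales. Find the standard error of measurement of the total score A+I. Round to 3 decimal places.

5.791

Var(total) = 89.93 + 21.5832 = 111.513.
True-score variance = 56.3914 + 21.5832 = 77.9746, so reliability = 0.6992.
Error variance = 111.513 − 77.9746 = 33.5386; SEM = √33.5386 = 5.791.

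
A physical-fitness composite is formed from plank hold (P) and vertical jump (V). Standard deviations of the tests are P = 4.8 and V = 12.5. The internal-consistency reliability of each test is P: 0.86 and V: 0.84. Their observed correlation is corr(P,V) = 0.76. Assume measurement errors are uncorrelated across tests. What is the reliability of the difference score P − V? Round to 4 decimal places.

0.6796

Var(P−V) = 4.8² + 12.5² − 2·4.8·12.5·0.76 = 179.29 − 91.2 = 88.09.
With uncorrelated errors the cross-covariances are all true-score covariance, so they carry over unchanged; only the diagonal terms shrink to ρᵢσᵢ².
True-score variance = [4.8²·0.86 + 12.5²·0.84] − 91.2 = 151.064 − 91.2 = 59.8644.
Reliability = 59.8644 / 88.09 = 0.6796.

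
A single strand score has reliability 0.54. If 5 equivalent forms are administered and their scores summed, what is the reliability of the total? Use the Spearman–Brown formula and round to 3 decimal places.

0.854

ρ_k = kρ / (1 + (k−1)ρ) = 5·0.54 / (1 + 4·0.54) = 2.700 / 3.160 = 0.854.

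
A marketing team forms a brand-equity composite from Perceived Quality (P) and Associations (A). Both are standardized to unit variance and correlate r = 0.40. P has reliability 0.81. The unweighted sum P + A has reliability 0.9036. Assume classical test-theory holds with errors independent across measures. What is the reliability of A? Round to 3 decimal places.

Var(P+A) = 2 + 2·0.40 = 2.800.
True-score variance = ρ_P + ρ_A + 2·0.40, so 0.9036 = (0.81 + ρ_A + 0.80) / 2.800.
ρ_A = 0.9036·2.800 − 0.81 − 0.80 = 0.920.

0.920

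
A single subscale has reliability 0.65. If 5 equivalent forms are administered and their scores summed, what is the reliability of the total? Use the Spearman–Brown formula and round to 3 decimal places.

ρ_k = kρ / (1 + (k−1)ρ) = 5·0.65 / (1 + 4·0.65) = 3.250 / 3.600 = 0.903.

0.903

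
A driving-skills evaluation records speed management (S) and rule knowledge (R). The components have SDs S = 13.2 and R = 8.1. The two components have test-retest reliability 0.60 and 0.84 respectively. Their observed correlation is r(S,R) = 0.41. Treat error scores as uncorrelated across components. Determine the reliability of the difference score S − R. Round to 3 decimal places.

0.473

Var(S−R) = 13.2² + 8.1² − 2·13.2·8.1·0.41 = 239.85 − 87.6744 = 152.176.
Because errors are independent across components, Cov(Tᵢ,Tⱼ) = Cov(Xᵢ,Xⱼ); the off-diagonal part of the true-score variance is the same as above.
True-score variance = [13.2²·0.60 + 8.1²·0.84] − 87.6744 = 159.656 − 87.6744 = 71.982.
Reliability = 71.982 / 152.176 = 0.473.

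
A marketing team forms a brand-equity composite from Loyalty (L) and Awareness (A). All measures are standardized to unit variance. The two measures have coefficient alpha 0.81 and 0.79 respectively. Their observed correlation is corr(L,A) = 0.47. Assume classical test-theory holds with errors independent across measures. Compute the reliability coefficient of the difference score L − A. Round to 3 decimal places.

Var(L−A) = 1 + 1 − 2·0.47 = 2 − 0.94 = 1.06.
Under uncorrelated errors the observed covariances equal the true-score covariances, so only the own-variance terms attenuate.
True-score variance = [0.81 + 0.79] − 0.94 = 1.6 − 0.94 = 0.66.
Reliability = 0.66 / 1.06 = 0.623.

0.623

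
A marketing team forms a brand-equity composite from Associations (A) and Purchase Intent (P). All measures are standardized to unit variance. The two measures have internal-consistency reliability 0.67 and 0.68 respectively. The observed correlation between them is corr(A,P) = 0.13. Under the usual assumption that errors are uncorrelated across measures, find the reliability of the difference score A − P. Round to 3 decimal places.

0.626

Var(A−P) = 1 + 1 − 2·0.13 = 2 − 0.26 = 1.74.
Under uncorrelated errors the observed covariances equal the true-score covariances, so only the own-variance terms attenuate.
True-score variance = [0.67 + 0.68] − 0.26 = 1.35 − 0.26 = 1.09.
Reliability = 1.09 / 1.74 = 0.626.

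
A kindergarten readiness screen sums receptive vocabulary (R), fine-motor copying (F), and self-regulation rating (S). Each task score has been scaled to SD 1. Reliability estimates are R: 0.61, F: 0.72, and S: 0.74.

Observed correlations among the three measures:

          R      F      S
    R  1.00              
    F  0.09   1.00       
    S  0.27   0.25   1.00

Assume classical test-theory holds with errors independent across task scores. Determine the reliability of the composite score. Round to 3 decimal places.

0.780

Var(R+F+S) = 3 + 2·[0.09 + 0.27 + 0.25] = 3 + 1.22 = 4.22.
Because errors are independent across components, Cov(Tᵢ,Tⱼ) = Cov(Xᵢ,Xⱼ); the off-diagonal part of the true-score variance is the same as above.
True-score variance = [0.61 + 0.72 + 0.74] + 1.22 = 2.07 + 1.22 = 3.29.
Reliability = 3.29 / 4.22 = 0.780.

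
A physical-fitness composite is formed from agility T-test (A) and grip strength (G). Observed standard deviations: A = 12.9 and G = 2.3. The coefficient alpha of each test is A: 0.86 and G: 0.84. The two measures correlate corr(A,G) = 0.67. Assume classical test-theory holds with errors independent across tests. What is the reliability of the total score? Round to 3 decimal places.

Var(A+G) = 12.9² + 2.3² + 2·[12.9·2.3·0.67] = 171.7 + 39.7578 = 211.458.
Because errors are independent across components, Cov(Tᵢ,Tⱼ) = Cov(Xᵢ,Xⱼ); the off-diagonal part of the true-score variance is the same as above.
True-score variance = [12.9²·0.86 + 2.3²·0.84] + 39.7578 = 147.556 + 39.7578 = 187.314.
Reliability = 187.314 / 211.458 = 0.886.

0.886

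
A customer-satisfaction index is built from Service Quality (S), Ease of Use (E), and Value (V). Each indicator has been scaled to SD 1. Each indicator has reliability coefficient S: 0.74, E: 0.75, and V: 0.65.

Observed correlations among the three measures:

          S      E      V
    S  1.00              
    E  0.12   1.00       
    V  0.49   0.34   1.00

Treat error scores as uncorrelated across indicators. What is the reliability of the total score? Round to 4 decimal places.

Var(S+E+V) = 3 + 2·[0.12 + 0.49 + 0.34] = 3 + 1.9 = 4.9.
With uncorrelated errors the cross-covariances are all true-score covariance, so they carry over unchanged; only the diagonal terms shrink to ρᵢσᵢ².
True-score variance = [0.74 + 0.75 + 0.65] + 1.9 = 2.14 + 1.9 = 4.04.
Reliability = 4.04 / 4.9 = 0.8245.

0.8245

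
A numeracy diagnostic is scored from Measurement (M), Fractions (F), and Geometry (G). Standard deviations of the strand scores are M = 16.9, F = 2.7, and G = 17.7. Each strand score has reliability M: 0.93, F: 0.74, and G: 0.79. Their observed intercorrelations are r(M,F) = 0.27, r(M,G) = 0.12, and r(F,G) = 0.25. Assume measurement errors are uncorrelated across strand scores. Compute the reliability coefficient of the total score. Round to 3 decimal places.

Var(M+F+G) = 16.9² + 2.7² + 17.7² + 2·[16.9·2.7·0.27 + 16.9·17.7·0.12 + 2.7·17.7·0.25] = 606.19 + 120.326 = 726.516.
With uncorrelated errors the cross-covariances are all true-score covariance, so they carry over unchanged; only the diagonal terms shrink to ρᵢσᵢ².
True-score variance = [16.9²·0.93 + 2.7²·0.74 + 17.7²·0.79] + 120.326 = 518.511 + 120.326 = 638.837.
Reliability = 638.837 / 726.516 = 0.879.

0.879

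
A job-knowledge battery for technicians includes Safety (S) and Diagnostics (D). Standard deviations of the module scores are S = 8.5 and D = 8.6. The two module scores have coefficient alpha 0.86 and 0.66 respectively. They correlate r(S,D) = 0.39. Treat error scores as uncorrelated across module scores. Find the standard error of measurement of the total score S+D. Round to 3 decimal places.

Var(total) = 146.21 + 57.018 = 203.228.
True-score variance = 110.949 + 57.018 = 167.967, so reliability = 0.8265.
Error variance = 203.228 − 167.967 = 35.2614; SEM = √35.2614 = 5.938.

5.938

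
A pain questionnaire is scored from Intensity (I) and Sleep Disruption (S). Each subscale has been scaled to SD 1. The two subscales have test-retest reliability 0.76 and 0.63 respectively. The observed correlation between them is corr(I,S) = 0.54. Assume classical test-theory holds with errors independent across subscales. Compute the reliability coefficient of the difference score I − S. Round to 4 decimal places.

Var(I−S) = 1 + 1 − 2·0.54 = 2 − 1.08 = 0.92.
Under uncorrelated errors the observed covariances equal the true-score covariances, so only the own-variance terms attenuate.
True-score variance = [0.76 + 0.63] − 1.08 = 1.39 − 1.08 = 0.31.
Reliability = 0.31 / 0.92 = 0.3370.

0.3370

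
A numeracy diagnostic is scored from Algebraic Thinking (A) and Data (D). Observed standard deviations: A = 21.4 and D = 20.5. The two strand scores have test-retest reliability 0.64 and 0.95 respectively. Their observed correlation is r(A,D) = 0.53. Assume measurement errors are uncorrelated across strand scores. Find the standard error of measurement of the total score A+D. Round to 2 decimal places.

13.63

Var(total) = 878.21 + 465.022 = 1343.23.
True-score variance = 692.332 + 465.022 = 1157.35, so reliability = 0.8616.
Error variance = 1343.23 − 1157.35 = 185.878; SEM = √185.878 = 13.63.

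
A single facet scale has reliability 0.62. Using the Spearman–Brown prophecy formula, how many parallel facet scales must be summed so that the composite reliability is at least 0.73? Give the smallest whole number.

k ≥ ρ*(1−ρ₁)/(ρ₁(1−ρ*)) = 0.73·0.38 / (0.62·0.27) = 1.657.
Smallest integer k = 2.

2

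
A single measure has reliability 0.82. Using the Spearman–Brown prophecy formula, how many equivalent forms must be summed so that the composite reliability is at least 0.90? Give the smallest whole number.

2

k ≥ ρ*(1−ρ₁)/(ρ₁(1−ρ*)) = 0.90·0.18 / (0.82·0.10) = 1.976.
Smallest integer k = 2.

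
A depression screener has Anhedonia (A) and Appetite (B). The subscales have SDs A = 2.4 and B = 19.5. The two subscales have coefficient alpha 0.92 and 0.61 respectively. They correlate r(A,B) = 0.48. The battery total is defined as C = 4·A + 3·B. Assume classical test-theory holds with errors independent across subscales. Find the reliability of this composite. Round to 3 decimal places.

0.669

Var(C) = 4²·2.4² + 3²·19.5² + 2·[12·2.4·19.5·0.48] = 3514.41 + 539.136 = 4053.55.
Because errors are independent across components, Cov(Tᵢ,Tⱼ) = Cov(Xᵢ,Xⱼ); the off-diagonal part of the true-score variance is the same as above.
True-score variance = [4²·2.4²·0.92 + 3²·19.5²·0.61] + 539.136 = 2172.36 + 539.136 = 2711.5.
Reliability = 2711.5 / 4053.55 = 0.669.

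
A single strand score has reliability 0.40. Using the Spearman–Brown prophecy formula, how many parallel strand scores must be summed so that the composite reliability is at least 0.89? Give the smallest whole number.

k ≥ ρ*(1−ρ₁)/(ρ₁(1−ρ*)) = 0.89·0.60 / (0.40·0.11) = 12.136.
Smallest integer k = 13.

13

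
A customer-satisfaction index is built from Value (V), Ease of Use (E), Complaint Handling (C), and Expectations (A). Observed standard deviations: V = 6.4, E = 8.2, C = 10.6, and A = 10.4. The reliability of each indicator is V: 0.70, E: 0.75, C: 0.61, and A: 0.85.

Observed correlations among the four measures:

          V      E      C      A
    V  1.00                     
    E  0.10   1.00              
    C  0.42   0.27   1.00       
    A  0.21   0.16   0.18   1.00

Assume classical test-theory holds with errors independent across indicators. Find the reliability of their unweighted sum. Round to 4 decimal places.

Var(V+E+C+A) = 6.4² + 8.2² + 10.6² + 10.4² + 2·[6.4·8.2·0.10 + 6.4·10.6·0.42 + 6.4·10.4·0.21 + 8.2·10.6·0.27 + 8.2·10.4·0.16 + 10.6·10.4·0.18] = 328.72 + 209.35 = 538.07.
Under uncorrelated errors the observed covariances equal the true-score covariances, so only the own-variance terms attenuate.
True-score variance = [6.4²·0.70 + 8.2²·0.75 + 10.6²·0.61 + 10.4²·0.85] + 209.35 = 239.578 + 209.35 = 448.927.
Reliability = 448.927 / 538.07 = 0.8343.

0.8343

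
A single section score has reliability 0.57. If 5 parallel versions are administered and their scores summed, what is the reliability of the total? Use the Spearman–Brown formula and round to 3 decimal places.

0.869

ρ_k = kρ / (1 + (k−1)ρ) = 5·0.57 / (1 + 4·0.57) = 2.850 / 3.280 = 0.869.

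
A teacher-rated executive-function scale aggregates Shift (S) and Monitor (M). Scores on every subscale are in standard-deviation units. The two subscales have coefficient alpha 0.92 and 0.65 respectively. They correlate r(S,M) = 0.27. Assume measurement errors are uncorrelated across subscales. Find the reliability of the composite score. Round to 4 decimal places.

0.8307

Var(S+M) = 2 + 2·[0.27] = 2 + 0.54 = 2.54.
Under uncorrelated errors the observed covariances equal the true-score covariances, so only the own-variance terms attenuate.
True-score variance = [0.92 + 0.65] + 0.54 = 1.57 + 0.54 = 2.11.
Reliability = 2.11 / 2.54 = 0.8307.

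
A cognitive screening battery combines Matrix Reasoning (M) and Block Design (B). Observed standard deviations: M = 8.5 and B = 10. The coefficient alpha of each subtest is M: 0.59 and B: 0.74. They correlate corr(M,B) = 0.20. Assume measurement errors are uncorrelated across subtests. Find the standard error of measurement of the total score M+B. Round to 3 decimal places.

Var(total) = 172.25 + 34 = 206.25.
True-score variance = 116.627 + 34 = 150.627, so reliability = 0.7303.
Error variance = 206.25 − 150.627 = 55.6225; SEM = √55.6225 = 7.458.

7.458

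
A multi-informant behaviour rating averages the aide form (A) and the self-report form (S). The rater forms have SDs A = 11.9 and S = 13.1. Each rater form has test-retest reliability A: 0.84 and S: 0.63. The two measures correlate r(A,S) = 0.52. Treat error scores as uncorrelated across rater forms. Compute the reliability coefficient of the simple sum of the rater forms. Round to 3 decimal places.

Var(A+S) = 11.9² + 13.1² + 2·[11.9·13.1·0.52] = 313.22 + 162.126 = 475.346.
With uncorrelated errors the cross-covariances are all true-score covariance, so they carry over unchanged; only the diagonal terms shrink to ρᵢσᵢ².
True-score variance = [11.9²·0.84 + 13.1²·0.63] + 162.126 = 227.067 + 162.126 = 389.192.
Reliability = 389.192 / 475.346 = 0.819.

0.819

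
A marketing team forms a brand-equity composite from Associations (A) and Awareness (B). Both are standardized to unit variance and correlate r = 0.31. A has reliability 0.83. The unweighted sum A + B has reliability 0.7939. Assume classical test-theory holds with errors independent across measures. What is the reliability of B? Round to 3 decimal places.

Var(A+B) = 2 + 2·0.31 = 2.620.
True-score variance = ρ_A + ρ_B + 2·0.31, so 0.7939 = (0.83 + ρ_B + 0.62) / 2.620.
ρ_B = 0.7939·2.620 − 0.83 − 0.62 = 0.630.

0.630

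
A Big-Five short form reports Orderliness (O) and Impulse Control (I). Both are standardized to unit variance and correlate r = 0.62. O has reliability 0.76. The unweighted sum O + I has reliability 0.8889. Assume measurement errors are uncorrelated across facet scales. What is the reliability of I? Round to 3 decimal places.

0.880

Var(O+I) = 2 + 2·0.62 = 3.240.
True-score variance = ρ_O + ρ_I + 2·0.62, so 0.8889 = (0.76 + ρ_I + 1.24) / 3.240.
ρ_I = 0.8889·3.240 − 0.76 − 1.24 = 0.880.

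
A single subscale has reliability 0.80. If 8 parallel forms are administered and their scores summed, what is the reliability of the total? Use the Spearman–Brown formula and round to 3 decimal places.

0.970

ρ_k = kρ / (1 + (k−1)ρ) = 8·0.80 / (1 + 7·0.80) = 6.400 / 6.600 = 0.970.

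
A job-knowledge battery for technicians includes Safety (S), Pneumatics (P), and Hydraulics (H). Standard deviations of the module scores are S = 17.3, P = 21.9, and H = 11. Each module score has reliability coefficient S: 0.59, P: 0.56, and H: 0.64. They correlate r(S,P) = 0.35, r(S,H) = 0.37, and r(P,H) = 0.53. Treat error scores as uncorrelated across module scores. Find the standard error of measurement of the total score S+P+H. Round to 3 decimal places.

Var(total) = 899.9 + 661.385 = 1561.28.
True-score variance = 522.603 + 661.385 = 1183.99, so reliability = 0.7583.
Error variance = 1561.28 − 1183.99 = 377.297; SEM = √377.297 = 19.424.

19.424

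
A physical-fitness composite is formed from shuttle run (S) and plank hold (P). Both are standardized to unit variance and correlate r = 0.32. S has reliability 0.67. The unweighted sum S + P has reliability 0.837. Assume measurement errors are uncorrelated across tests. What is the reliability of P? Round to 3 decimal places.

Var(S+P) = 2 + 2·0.32 = 2.640.
True-score variance = ρ_S + ρ_P + 2·0.32, so 0.837 = (0.67 + ρ_P + 0.64) / 2.640.
ρ_P = 0.837·2.640 − 0.67 − 0.64 = 0.900.

0.900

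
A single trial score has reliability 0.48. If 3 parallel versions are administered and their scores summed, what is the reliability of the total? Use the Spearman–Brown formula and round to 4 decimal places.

ρ_k = kρ / (1 + (k−1)ρ) = 3·0.48 / (1 + 2·0.48) = 1.440 / 1.960 = 0.7347.

0.7347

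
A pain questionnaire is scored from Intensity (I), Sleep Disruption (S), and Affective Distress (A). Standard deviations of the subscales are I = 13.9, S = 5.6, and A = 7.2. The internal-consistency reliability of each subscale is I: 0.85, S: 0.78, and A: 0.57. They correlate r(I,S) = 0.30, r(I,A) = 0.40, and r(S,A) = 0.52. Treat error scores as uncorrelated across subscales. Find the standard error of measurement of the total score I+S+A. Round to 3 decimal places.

7.627

Var(total) = 276.41 + 168.701 = 445.111.
True-score variance = 218.238 + 168.701 = 386.939, so reliability = 0.8693.
Error variance = 445.111 − 386.939 = 58.1719; SEM = √58.1719 = 7.627.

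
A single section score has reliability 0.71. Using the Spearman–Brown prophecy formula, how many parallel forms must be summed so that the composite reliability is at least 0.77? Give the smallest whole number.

2

k ≥ ρ*(1−ρ₁)/(ρ₁(1−ρ*)) = 0.77·0.29 / (0.71·0.23) = 1.367.
Smallest integer k = 2.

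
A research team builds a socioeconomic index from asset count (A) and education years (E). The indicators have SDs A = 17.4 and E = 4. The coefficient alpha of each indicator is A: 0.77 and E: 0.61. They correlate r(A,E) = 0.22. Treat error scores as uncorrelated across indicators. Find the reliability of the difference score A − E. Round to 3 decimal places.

0.737

Var(A−E) = 17.4² + 4² − 2·17.4·4·0.22 = 318.76 − 30.624 = 288.136.
Because errors are independent across components, Cov(Tᵢ,Tⱼ) = Cov(Xᵢ,Xⱼ); the off-diagonal part of the true-score variance is the same as above.
True-score variance = [17.4²·0.77 + 4²·0.61] − 30.624 = 242.885 − 30.624 = 212.261.
Reliability = 212.261 / 288.136 = 0.737.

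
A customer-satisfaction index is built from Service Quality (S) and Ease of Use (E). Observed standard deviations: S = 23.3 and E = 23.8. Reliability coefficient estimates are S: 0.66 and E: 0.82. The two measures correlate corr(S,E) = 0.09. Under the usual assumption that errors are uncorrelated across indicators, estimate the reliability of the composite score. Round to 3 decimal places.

0.763

Var(S+E) = 23.3² + 23.8² + 2·[23.3·23.8·0.09] = 1109.33 + 99.8172 = 1209.15.
With uncorrelated errors the cross-covariances are all true-score covariance, so they carry over unchanged; only the diagonal terms shrink to ρᵢσᵢ².
True-score variance = [23.3²·0.66 + 23.8²·0.82] + 99.8172 = 822.788 + 99.8172 = 922.605.
Reliability = 922.605 / 1209.15 = 0.763.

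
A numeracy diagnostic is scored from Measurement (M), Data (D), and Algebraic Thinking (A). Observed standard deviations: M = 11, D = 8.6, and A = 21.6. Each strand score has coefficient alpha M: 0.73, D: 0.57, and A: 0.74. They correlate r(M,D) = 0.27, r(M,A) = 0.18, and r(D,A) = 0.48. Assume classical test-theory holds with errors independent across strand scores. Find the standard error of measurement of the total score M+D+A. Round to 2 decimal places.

13.63

Var(total) = 661.52 + 314.95 = 976.47.
True-score variance = 475.742 + 314.95 = 790.691, so reliability = 0.8097.
Error variance = 976.47 − 790.691 = 185.778; SEM = √185.778 = 13.63.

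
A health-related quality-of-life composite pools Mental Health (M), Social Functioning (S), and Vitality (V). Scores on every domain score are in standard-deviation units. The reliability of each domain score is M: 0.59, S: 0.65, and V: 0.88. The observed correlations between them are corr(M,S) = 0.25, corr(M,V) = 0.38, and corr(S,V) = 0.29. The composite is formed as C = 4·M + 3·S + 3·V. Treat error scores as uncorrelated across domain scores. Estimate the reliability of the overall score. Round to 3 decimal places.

Var(C) = 4² + 3² + 3² + 2·[12·0.25 + 12·0.38 + 9·0.29] = 34 + 20.34 = 54.34.
Under uncorrelated errors the observed covariances equal the true-score covariances, so only the own-variance terms attenuate.
True-score variance = [4²·0.59 + 3²·0.65 + 3²·0.88] + 20.34 = 23.21 + 20.34 = 43.55.
Reliability = 43.55 / 54.34 = 0.801.

0.801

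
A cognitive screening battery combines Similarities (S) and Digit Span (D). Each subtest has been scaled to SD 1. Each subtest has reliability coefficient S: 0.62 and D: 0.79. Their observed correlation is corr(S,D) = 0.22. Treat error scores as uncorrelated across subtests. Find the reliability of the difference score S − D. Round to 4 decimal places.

0.6218

Var(S−D) = 1 + 1 − 2·0.22 = 2 − 0.44 = 1.56.
Because errors are independent across components, Cov(Tᵢ,Tⱼ) = Cov(Xᵢ,Xⱼ); the off-diagonal part of the true-score variance is the same as above.
True-score variance = [0.62 + 0.79] − 0.44 = 1.41 − 0.44 = 0.97.
Reliability = 0.97 / 1.56 = 0.6218.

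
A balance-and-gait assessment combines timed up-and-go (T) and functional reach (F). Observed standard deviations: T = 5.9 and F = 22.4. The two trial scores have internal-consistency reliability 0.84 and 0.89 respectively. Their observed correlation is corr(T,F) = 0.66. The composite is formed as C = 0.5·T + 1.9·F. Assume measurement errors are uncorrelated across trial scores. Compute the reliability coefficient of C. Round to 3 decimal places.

0.899

Var(C) = 0.5²·5.9² + 1.9²·22.4² + 2·[0.95·5.9·22.4·0.66] = 1820.06 + 165.729 = 1985.78.
Under uncorrelated errors the observed covariances equal the true-score covariances, so only the own-variance terms attenuate.
True-score variance = [0.5²·5.9²·0.84 + 1.9²·22.4²·0.89] + 165.729 = 1619.41 + 165.729 = 1785.14.
Reliability = 1785.14 / 1985.78 = 0.899.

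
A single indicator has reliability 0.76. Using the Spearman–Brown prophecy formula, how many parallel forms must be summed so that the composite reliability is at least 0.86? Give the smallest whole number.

k ≥ ρ*(1−ρ₁)/(ρ₁(1−ρ*)) = 0.86·0.24 / (0.76·0.14) = 1.940.
Smallest integer k = 2.

2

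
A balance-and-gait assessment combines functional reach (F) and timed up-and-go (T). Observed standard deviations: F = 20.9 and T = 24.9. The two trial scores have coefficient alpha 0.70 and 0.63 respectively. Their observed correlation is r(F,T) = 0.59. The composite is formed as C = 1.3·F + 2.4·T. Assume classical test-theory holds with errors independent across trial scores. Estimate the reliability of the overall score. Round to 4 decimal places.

Var(C) = 1.3²·20.9² + 2.4²·24.9² + 2·[3.12·20.9·24.9·0.59] = 4309.47 + 1915.94 = 6225.41.
With uncorrelated errors the cross-covariances are all true-score covariance, so they carry over unchanged; only the diagonal terms shrink to ρᵢσᵢ².
True-score variance = [1.3²·20.9²·0.70 + 2.4²·24.9²·0.63] + 1915.94 = 2766.64 + 1915.94 = 4682.58.
Reliability = 4682.58 / 6225.41 = 0.7522.

0.7522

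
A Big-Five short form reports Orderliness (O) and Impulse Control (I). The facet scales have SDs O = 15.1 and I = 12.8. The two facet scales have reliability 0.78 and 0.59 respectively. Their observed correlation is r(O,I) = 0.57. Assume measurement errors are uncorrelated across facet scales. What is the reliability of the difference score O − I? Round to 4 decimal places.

0.3159

Var(O−I) = 15.1² + 12.8² − 2·15.1·12.8·0.57 = 391.85 − 220.339 = 171.511.
Because errors are independent across components, Cov(Tᵢ,Tⱼ) = Cov(Xᵢ,Xⱼ); the off-diagonal part of the true-score variance is the same as above.
True-score variance = [15.1²·0.78 + 12.8²·0.59] − 220.339 = 274.513 − 220.339 = 54.1742.
Reliability = 54.1742 / 171.511 = 0.3159.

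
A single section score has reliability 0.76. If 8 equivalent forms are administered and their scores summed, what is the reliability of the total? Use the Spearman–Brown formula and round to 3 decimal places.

0.962

ρ_k = kρ / (1 + (k−1)ρ) = 8·0.76 / (1 + 7·0.76) = 6.080 / 6.320 = 0.962.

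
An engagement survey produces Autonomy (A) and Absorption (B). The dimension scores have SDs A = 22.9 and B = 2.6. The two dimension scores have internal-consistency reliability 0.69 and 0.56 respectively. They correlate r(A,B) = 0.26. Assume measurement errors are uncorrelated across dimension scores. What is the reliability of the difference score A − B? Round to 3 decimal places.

Var(A−B) = 22.9² + 2.6² − 2·22.9·2.6·0.26 = 531.17 − 30.9608 = 500.209.
Under uncorrelated errors the observed covariances equal the true-score covariances, so only the own-variance terms attenuate.
True-score variance = [22.9²·0.69 + 2.6²·0.56] − 30.9608 = 365.628 − 30.9608 = 334.668.
Reliability = 334.668 / 500.209 = 0.669.

0.669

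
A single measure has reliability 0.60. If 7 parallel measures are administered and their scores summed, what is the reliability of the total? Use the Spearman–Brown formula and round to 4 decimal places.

0.9130

ρ_k = kρ / (1 + (k−1)ρ) = 7·0.60 / (1 + 6·0.60) = 4.200 / 4.600 = 0.9130.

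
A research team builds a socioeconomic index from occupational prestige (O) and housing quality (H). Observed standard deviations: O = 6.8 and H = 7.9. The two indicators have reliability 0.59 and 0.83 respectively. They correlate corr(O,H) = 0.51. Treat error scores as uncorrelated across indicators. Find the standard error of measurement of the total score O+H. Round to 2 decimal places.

Var(total) = 108.65 + 54.7944 = 163.444.
True-score variance = 79.0819 + 54.7944 = 133.876, so reliability = 0.8191.
Error variance = 163.444 − 133.876 = 29.5681; SEM = √29.5681 = 5.44.

5.44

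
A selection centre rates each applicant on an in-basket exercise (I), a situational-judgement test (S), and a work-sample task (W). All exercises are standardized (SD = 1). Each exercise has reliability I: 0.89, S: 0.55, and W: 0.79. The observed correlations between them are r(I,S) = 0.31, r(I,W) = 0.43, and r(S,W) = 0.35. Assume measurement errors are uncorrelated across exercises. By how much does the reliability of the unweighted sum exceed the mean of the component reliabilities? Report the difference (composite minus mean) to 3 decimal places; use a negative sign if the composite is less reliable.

Var(sum) = 3 + 2.18 = 5.18; true-score variance = 2.23 + 2.18 = 4.41; composite reliability = 0.8514.
Mean component reliability = 0.7433.
Difference = 0.8514 − 0.7433 = 0.108.

0.108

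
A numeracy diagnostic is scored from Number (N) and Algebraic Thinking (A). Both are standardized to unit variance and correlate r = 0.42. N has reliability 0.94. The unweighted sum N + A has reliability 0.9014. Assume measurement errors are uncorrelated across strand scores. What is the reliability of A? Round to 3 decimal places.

Var(N+A) = 2 + 2·0.42 = 2.840.
True-score variance = ρ_N + ρ_A + 2·0.42, so 0.9014 = (0.94 + ρ_A + 0.84) / 2.840.
ρ_A = 0.9014·2.840 − 0.94 − 0.84 = 0.780.

0.780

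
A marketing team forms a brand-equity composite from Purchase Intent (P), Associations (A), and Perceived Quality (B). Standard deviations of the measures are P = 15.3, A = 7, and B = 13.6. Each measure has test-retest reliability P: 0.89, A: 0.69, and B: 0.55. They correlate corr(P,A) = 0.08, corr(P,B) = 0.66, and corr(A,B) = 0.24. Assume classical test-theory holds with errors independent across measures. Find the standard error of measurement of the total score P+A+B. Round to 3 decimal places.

Var(total) = 468.05 + 337.498 = 805.548.
True-score variance = 343.878 + 337.498 = 681.376, so reliability = 0.8459.
Error variance = 805.548 − 681.376 = 124.172; SEM = √124.172 = 11.143.

11.143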